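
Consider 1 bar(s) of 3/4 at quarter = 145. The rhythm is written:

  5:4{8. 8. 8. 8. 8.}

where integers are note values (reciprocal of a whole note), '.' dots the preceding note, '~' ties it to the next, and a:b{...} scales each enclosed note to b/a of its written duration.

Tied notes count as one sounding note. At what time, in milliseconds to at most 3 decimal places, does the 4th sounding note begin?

note 4 onset = 9/5b = 744.828ms

1. 0.0ms @ 0 + 248.276ms (3/5)
2. 248.276ms @ 3/5 + 248.276ms (3/5)
3. 496.552ms @ 6/5 + 248.276ms (3/5)
4. 744.828ms @ 9/5 + 248.276ms (3/5)
5. 993.103ms @ 12/5 + 248.276ms (3/5)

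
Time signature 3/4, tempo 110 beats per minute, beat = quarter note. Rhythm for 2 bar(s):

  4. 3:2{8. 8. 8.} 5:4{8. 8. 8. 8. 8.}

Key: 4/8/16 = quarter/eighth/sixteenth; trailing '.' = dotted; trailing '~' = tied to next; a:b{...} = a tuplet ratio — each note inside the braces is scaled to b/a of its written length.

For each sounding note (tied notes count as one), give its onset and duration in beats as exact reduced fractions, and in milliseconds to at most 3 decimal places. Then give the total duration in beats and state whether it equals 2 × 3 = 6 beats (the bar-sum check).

1) 0.0ms=0b +818.182ms=3/2b
2) 818.182ms=3/2b +272.727ms=1/2b
3) 1090.909ms=2b +272.727ms=1/2b
4) 1363.636ms=5/2b +272.727ms=1/2b
5) 1636.364ms=3b +327.273ms=3/5b
6) 1963.636ms=18/5b +327.273ms=3/5b
7) 2290.909ms=21/5b +327.273ms=3/5b
8) 2618.182ms=24/5b +327.273ms=3/5b
9) 2945.455ms=27/5b +327.273ms=3/5b
Σ=6b of 6 (110bpm 3/4) — PASS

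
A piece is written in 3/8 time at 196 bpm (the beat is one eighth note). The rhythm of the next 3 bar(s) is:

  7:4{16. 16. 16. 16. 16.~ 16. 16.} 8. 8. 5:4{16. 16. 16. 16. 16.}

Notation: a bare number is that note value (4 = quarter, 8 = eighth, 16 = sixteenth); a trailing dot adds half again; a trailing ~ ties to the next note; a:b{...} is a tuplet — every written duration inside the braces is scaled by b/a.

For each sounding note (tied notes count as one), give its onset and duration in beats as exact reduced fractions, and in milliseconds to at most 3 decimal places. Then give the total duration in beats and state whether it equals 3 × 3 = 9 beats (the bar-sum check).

1) 0.0ms=0b +131.195ms=3/7b
2) 131.195ms=3/7b +131.195ms=3/7b
3) 262.391ms=6/7b +131.195ms=3/7b
4) 393.586ms=9/7b +131.195ms=3/7b
5) 524.781ms=12/7b +262.391ms=6/7b
6) 787.172ms=18/7b +131.195ms=3/7b
7) 918.367ms=3b +459.184ms=3/2b
8) 1377.551ms=9/2b +459.184ms=3/2b
9) 1836.735ms=6b +183.673ms=3/5b
10) 2020.408ms=33/5b +183.673ms=3/5b
11) 2204.082ms=36/5b +183.673ms=3/5b
12) 2387.755ms=39/5b +183.673ms=3/5b
13) 2571.429ms=42/5b +183.673ms=3/5b
Σ=9b of 9 (196bpm 3/8) — PASS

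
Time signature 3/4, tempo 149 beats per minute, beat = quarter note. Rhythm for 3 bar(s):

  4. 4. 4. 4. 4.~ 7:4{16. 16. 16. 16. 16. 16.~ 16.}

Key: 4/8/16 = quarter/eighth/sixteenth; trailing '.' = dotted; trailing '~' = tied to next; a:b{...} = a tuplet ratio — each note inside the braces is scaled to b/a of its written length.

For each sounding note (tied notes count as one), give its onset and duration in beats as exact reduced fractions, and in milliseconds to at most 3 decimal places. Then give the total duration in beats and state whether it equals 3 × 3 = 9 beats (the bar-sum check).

1) 0.0ms=0b +604.027ms=3/2b
2) 604.027ms=3/2b +604.027ms=3/2b
3) 1208.054ms=3b +604.027ms=3/2b
4) 1812.081ms=9/2b +604.027ms=3/2b
5) 2416.107ms=6b +690.316ms=12/7b
6) 3106.424ms=54/7b +86.29ms=3/14b
7) 3192.713ms=111/14b +86.29ms=3/14b
8) 3279.003ms=57/7b +86.29ms=3/14b
9) 3365.292ms=117/14b +86.29ms=3/14b
10) 3451.582ms=60/7b +172.579ms=3/7b
Σ=9b of 9 (149bpm 3/4) — PASS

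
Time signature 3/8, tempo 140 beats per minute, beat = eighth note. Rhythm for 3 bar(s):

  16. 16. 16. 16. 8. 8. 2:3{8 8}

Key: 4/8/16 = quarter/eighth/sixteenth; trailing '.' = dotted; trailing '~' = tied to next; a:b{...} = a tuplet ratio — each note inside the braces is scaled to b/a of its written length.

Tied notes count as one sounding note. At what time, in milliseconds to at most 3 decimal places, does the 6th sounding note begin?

1. 0.0ms @ 0 + 321.429ms (3/4)
2. 321.429ms @ 3/4 + 321.429ms (3/4)
3. 642.857ms @ 3/2 + 321.429ms (3/4)
4. 964.286ms @ 9/4 + 321.429ms (3/4)
5. 1285.714ms @ 3 + 642.857ms (3/2)
6. 1928.571ms @ 9/2 + 642.857ms (3/2)
7. 2571.429ms @ 6 + 642.857ms (3/2)
8. 3214.286ms @ 15/2 + 642.857ms (3/2)

note 6 onset = 9/2b = 1928.571ms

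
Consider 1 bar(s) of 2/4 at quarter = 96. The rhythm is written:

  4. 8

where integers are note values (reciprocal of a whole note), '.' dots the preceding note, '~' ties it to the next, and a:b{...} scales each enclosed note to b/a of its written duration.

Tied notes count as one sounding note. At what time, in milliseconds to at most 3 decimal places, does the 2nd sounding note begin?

note 2 onset = 3/2b = 937.5ms

1. 0.0ms @ 0 + 937.5ms (3/2)
2. 937.5ms @ 3/2 + 312.5ms (1/2)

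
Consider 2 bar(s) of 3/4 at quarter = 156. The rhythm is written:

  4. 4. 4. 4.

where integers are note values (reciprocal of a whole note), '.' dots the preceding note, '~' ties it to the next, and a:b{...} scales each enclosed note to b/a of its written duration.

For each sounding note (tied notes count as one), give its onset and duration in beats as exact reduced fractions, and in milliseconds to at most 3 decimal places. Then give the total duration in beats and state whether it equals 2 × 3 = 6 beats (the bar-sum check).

1) 0.0ms=0b +576.923ms=3/2b
2) 576.923ms=3/2b +576.923ms=3/2b
3) 1153.846ms=3b +576.923ms=3/2b
4) 1730.769ms=9/2b +576.923ms=3/2b
Σ=6b of 6 (156bpm 3/4) — PASS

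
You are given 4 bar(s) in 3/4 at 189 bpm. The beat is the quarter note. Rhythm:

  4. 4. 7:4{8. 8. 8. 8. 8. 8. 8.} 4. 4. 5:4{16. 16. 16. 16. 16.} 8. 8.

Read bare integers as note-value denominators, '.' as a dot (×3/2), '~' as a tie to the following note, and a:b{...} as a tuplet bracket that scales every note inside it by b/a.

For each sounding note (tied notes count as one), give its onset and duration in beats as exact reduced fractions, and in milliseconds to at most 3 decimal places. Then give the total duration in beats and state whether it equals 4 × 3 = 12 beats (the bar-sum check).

1) 0.0ms=0b +476.19ms=3/2b
2) 476.19ms=3/2b +476.19ms=3/2b
3) 952.381ms=3b +136.054ms=3/7b
4) 1088.435ms=24/7b +136.054ms=3/7b
5) 1224.49ms=27/7b +136.054ms=3/7b
6) 1360.544ms=30/7b +136.054ms=3/7b
7) 1496.599ms=33/7b +136.054ms=3/7b
8) 1632.653ms=36/7b +136.054ms=3/7b
9) 1768.707ms=39/7b +136.054ms=3/7b
10) 1904.762ms=6b +476.19ms=3/2b
11) 2380.952ms=15/2b +476.19ms=3/2b
12) 2857.143ms=9b +95.238ms=3/10b
13) 2952.381ms=93/10b +95.238ms=3/10b
14) 3047.619ms=48/5b +95.238ms=3/10b
15) 3142.857ms=99/10b +95.238ms=3/10b
16) 3238.095ms=51/5b +95.238ms=3/10b
17) 3333.333ms=21/2b +238.095ms=3/4b
18) 3571.429ms=45/4b +238.095ms=3/4b
Σ=12b of 12 (189bpm 3/4) — PASS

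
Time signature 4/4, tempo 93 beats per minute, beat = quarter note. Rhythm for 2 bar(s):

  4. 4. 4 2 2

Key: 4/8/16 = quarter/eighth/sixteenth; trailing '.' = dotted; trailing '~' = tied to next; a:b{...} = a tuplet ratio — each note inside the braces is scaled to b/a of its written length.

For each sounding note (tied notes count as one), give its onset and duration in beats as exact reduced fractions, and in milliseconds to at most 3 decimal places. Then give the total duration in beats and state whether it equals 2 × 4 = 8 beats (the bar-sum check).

1) 0.0ms=0b +967.742ms=3/2b
2) 967.742ms=3/2b +967.742ms=3/2b
3) 1935.484ms=3b +645.161ms=1b
4) 2580.645ms=4b +1290.323ms=2b
5) 3870.968ms=6b +1290.323ms=2b
Σ=8b of 8 (93bpm 4/4) — PASS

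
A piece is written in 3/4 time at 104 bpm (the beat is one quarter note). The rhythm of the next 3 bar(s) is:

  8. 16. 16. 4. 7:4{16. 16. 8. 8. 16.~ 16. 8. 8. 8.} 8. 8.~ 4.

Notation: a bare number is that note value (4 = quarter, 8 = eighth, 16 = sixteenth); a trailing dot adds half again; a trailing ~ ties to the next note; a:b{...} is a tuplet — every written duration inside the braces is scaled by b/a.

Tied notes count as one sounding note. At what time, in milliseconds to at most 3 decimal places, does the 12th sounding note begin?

note 12 onset = 39/7b = 3214.286ms

1. 0.0ms @ 0 + 432.692ms (3/4)
2. 432.692ms @ 3/4 + 216.346ms (3/8)
3. 649.038ms @ 9/8 + 216.346ms (3/8)
4. 865.385ms @ 3/2 + 865.385ms (3/2)
5. 1730.769ms @ 3 + 123.626ms (3/14)
6. 1854.396ms @ 45/14 + 123.626ms (3/14)
7. 1978.022ms @ 24/7 + 247.253ms (3/7)
8. 2225.275ms @ 27/7 + 247.253ms (3/7)
9. 2472.527ms @ 30/7 + 247.253ms (3/7)
10. 2719.78ms @ 33/7 + 247.253ms (3/7)
11. 2967.033ms @ 36/7 + 247.253ms (3/7)
12. 3214.286ms @ 39/7 + 247.253ms (3/7)
13. 3461.538ms @ 6 + 432.692ms (3/4)
14. 3894.231ms @ 27/4 + 1298.077ms (9/4)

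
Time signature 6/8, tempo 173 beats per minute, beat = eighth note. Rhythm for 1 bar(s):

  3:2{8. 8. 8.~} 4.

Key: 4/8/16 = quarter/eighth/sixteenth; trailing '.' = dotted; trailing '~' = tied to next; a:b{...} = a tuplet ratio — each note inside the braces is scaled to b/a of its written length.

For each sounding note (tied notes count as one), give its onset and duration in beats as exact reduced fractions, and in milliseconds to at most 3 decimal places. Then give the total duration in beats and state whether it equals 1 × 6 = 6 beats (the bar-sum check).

1) 0.0ms=0b +346.821ms=1b
2) 346.821ms=1b +346.821ms=1b
3) 693.642ms=2b +1387.283ms=4b
Σ=6b of 6 (173bpm 6/8) — PASS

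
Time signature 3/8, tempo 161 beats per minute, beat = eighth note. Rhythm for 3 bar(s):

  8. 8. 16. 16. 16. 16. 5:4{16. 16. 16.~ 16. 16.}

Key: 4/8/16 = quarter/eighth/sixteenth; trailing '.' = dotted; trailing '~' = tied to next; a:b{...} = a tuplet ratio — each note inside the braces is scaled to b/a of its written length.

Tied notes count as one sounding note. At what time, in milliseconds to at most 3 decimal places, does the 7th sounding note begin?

1. 0.0ms @ 0 + 559.006ms (3/2)
2. 559.006ms @ 3/2 + 559.006ms (3/2)
3. 1118.012ms @ 3 + 279.503ms (3/4)
4. 1397.516ms @ 15/4 + 279.503ms (3/4)
5. 1677.019ms @ 9/2 + 279.503ms (3/4)
6. 1956.522ms @ 21/4 + 279.503ms (3/4)
7. 2236.025ms @ 6 + 223.602ms (3/5)
8. 2459.627ms @ 33/5 + 223.602ms (3/5)
9. 2683.23ms @ 36/5 + 447.205ms (6/5)
10. 3130.435ms @ 42/5 + 223.602ms (3/5)

note 7 onset = 6b = 2236.025ms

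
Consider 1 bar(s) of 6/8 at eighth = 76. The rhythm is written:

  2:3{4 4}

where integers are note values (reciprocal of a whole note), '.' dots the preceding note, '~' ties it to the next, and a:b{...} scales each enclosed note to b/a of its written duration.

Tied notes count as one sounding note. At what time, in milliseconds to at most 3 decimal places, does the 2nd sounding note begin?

note 2 onset = 3b = 2368.421ms

1. 0.0ms @ 0 + 2368.421ms (3)
2. 2368.421ms @ 3 + 2368.421ms (3)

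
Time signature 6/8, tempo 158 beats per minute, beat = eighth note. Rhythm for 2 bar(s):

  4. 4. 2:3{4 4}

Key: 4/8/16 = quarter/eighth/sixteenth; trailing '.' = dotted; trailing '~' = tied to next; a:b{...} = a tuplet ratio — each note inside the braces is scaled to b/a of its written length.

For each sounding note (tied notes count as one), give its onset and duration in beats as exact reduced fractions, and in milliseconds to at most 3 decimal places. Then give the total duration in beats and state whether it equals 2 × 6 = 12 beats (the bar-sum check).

1) 0.0ms=0b +1139.241ms=3b
2) 1139.241ms=3b +1139.241ms=3b
3) 2278.481ms=6b +1139.241ms=3b
4) 3417.722ms=9b +1139.241ms=3b
Σ=12b of 12 (158bpm 6/8) — PASS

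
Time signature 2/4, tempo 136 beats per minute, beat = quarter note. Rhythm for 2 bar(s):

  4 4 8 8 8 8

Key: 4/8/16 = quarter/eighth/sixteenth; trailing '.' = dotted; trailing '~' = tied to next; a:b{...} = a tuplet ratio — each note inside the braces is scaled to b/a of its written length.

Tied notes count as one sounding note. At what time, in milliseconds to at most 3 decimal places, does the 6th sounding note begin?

note 6 onset = 7/2b = 1544.118ms

1. 0.0ms @ 0 + 441.176ms (1)
2. 441.176ms @ 1 + 441.176ms (1)
3. 882.353ms @ 2 + 220.588ms (1/2)
4. 1102.941ms @ 5/2 + 220.588ms (1/2)
5. 1323.529ms @ 3 + 220.588ms (1/2)
6. 1544.118ms @ 7/2 + 220.588ms (1/2)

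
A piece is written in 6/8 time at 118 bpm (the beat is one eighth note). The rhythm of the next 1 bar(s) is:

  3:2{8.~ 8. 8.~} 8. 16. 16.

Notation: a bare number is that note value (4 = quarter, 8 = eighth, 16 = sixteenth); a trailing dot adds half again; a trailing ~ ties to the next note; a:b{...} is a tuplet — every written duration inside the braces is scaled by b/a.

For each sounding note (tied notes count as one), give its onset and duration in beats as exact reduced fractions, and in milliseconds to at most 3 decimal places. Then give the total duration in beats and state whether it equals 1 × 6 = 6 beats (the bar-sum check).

1) 0.0ms=0b +1016.949ms=2b
2) 1016.949ms=2b +1271.186ms=5/2b
3) 2288.136ms=9/2b +381.356ms=3/4b
4) 2669.492ms=21/4b +381.356ms=3/4b
Σ=6b of 6 (118bpm 6/8) — PASS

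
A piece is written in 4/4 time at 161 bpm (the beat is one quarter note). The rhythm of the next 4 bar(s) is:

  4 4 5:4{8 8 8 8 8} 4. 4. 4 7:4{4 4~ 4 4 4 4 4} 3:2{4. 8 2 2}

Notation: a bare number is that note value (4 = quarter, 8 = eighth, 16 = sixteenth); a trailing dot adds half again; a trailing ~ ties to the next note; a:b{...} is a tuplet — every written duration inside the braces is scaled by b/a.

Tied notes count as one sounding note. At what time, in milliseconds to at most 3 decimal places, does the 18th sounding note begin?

note 18 onset = 13b = 4844.72ms

1. 0.0ms @ 0 + 372.671ms (1)
2. 372.671ms @ 1 + 372.671ms (1)
3. 745.342ms @ 2 + 149.068ms (2/5)
4. 894.41ms @ 12/5 + 149.068ms (2/5)
5. 1043.478ms @ 14/5 + 149.068ms (2/5)
6. 1192.547ms @ 16/5 + 149.068ms (2/5)
7. 1341.615ms @ 18/5 + 149.068ms (2/5)
8. 1490.683ms @ 4 + 559.006ms (3/2)
9. 2049.689ms @ 11/2 + 559.006ms (3/2)
10. 2608.696ms @ 7 + 372.671ms (1)
11. 2981.366ms @ 8 + 212.955ms (4/7)
12. 3194.321ms @ 60/7 + 425.909ms (8/7)
13. 3620.231ms @ 68/7 + 212.955ms (4/7)
14. 3833.185ms @ 72/7 + 212.955ms (4/7)
15. 4046.14ms @ 76/7 + 212.955ms (4/7)
16. 4259.095ms @ 80/7 + 212.955ms (4/7)
17. 4472.05ms @ 12 + 372.671ms (1)
18. 4844.72ms @ 13 + 124.224ms (1/3)
19. 4968.944ms @ 40/3 + 496.894ms (4/3)
20. 5465.839ms @ 44/3 + 496.894ms (4/3)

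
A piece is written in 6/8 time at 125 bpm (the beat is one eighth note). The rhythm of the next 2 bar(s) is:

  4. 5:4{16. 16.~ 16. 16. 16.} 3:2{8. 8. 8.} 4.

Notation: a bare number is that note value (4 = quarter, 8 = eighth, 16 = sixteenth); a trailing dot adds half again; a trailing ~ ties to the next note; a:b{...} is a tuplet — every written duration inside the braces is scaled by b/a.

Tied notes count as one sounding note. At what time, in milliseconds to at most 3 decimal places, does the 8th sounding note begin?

1. 0.0ms @ 0 + 1440.0ms (3)
2. 1440.0ms @ 3 + 288.0ms (3/5)
3. 1728.0ms @ 18/5 + 576.0ms (6/5)
4. 2304.0ms @ 24/5 + 288.0ms (3/5)
5. 2592.0ms @ 27/5 + 288.0ms (3/5)
6. 2880.0ms @ 6 + 480.0ms (1)
7. 3360.0ms @ 7 + 480.0ms (1)
8. 3840.0ms @ 8 + 480.0ms (1)
9. 4320.0ms @ 9 + 1440.0ms (3)

note 8 onset = 8b = 3840.0ms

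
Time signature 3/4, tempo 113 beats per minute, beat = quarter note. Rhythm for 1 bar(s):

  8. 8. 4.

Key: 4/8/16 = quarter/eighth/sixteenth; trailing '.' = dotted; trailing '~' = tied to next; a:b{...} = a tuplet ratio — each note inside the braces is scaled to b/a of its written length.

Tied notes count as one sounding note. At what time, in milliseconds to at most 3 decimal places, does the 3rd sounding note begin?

1. 0.0ms @ 0 + 398.23ms (3/4)
2. 398.23ms @ 3/4 + 398.23ms (3/4)
3. 796.46ms @ 3/2 + 796.46ms (3/2)

note 3 onset = 3/2b = 796.46ms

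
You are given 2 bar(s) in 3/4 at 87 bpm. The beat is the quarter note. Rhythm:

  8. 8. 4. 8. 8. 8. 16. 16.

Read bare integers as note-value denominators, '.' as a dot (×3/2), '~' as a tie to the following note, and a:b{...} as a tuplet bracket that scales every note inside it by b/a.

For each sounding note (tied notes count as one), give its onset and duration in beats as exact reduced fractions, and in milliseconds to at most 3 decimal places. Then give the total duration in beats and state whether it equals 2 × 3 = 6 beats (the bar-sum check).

1) 0.0ms=0b +517.241ms=3/4b
2) 517.241ms=3/4b +517.241ms=3/4b
3) 1034.483ms=3/2b +1034.483ms=3/2b
4) 2068.966ms=3b +517.241ms=3/4b
5) 2586.207ms=15/4b +517.241ms=3/4b
6) 3103.448ms=9/2b +517.241ms=3/4b
7) 3620.69ms=21/4b +258.621ms=3/8b
8) 3879.31ms=45/8b +258.621ms=3/8b
Σ=6b of 6 (87bpm 3/4) — PASS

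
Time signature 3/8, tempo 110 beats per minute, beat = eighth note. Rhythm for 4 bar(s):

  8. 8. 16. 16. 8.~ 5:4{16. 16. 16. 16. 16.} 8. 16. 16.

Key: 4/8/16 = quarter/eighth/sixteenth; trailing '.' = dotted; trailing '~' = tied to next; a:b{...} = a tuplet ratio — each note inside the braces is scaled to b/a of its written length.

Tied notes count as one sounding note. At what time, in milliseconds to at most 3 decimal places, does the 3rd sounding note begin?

1. 0.0ms @ 0 + 818.182ms (3/2)
2. 818.182ms @ 3/2 + 818.182ms (3/2)
3. 1636.364ms @ 3 + 409.091ms (3/4)
4. 2045.455ms @ 15/4 + 409.091ms (3/4)
5. 2454.545ms @ 9/2 + 1145.455ms (21/10)
6. 3600.0ms @ 33/5 + 327.273ms (3/5)
7. 3927.273ms @ 36/5 + 327.273ms (3/5)
8. 4254.545ms @ 39/5 + 327.273ms (3/5)
9. 4581.818ms @ 42/5 + 327.273ms (3/5)
10. 4909.091ms @ 9 + 818.182ms (3/2)
11. 5727.273ms @ 21/2 + 409.091ms (3/4)
12. 6136.364ms @ 45/4 + 409.091ms (3/4)

note 3 onset = 3b = 1636.364ms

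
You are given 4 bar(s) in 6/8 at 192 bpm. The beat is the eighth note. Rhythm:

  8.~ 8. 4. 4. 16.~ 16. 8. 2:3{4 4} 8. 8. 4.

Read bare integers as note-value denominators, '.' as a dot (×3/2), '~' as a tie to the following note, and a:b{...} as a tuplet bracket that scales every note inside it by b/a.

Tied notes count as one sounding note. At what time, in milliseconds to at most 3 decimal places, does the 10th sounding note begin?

1. 0.0ms @ 0 + 937.5ms (3)
2. 937.5ms @ 3 + 937.5ms (3)
3. 1875.0ms @ 6 + 937.5ms (3)
4. 2812.5ms @ 9 + 468.75ms (3/2)
5. 3281.25ms @ 21/2 + 468.75ms (3/2)
6. 3750.0ms @ 12 + 937.5ms (3)
7. 4687.5ms @ 15 + 937.5ms (3)
8. 5625.0ms @ 18 + 468.75ms (3/2)
9. 6093.75ms @ 39/2 + 468.75ms (3/2)
10. 6562.5ms @ 21 + 937.5ms (3)

note 10 onset = 21b = 6562.5ms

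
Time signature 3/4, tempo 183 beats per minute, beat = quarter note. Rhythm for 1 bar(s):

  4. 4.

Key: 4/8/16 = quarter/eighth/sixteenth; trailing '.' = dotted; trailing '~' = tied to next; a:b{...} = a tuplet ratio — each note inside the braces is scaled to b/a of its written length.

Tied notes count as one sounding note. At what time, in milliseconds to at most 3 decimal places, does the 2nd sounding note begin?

1. 0.0ms @ 0 + 491.803ms (3/2)
2. 491.803ms @ 3/2 + 491.803ms (3/2)

note 2 onset = 3/2b = 491.803ms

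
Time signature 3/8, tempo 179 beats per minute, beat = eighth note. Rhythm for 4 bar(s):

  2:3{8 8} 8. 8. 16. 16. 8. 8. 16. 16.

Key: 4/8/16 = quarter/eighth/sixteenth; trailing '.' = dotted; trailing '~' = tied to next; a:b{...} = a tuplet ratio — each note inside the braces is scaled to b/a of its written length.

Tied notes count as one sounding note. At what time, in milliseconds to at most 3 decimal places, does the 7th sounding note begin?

note 7 onset = 15/2b = 2513.966ms

1. 0.0ms @ 0 + 502.793ms (3/2)
2. 502.793ms @ 3/2 + 502.793ms (3/2)
3. 1005.587ms @ 3 + 502.793ms (3/2)
4. 1508.38ms @ 9/2 + 502.793ms (3/2)
5. 2011.173ms @ 6 + 251.397ms (3/4)
6. 2262.57ms @ 27/4 + 251.397ms (3/4)
7. 2513.966ms @ 15/2 + 502.793ms (3/2)
8. 3016.76ms @ 9 + 502.793ms (3/2)
9. 3519.553ms @ 21/2 + 251.397ms (3/4)
10. 3770.95ms @ 45/4 + 251.397ms (3/4)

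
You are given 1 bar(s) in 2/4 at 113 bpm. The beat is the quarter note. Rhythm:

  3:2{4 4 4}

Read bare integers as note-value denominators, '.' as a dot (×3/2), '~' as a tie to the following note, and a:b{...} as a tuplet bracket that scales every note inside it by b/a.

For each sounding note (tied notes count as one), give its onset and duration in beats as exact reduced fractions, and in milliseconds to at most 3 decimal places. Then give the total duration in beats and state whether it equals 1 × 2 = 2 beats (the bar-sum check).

1) 0.0ms=0b +353.982ms=2/3b
2) 353.982ms=2/3b +353.982ms=2/3b
3) 707.965ms=4/3b +353.982ms=2/3b
Σ=2b of 2 (113bpm 2/4) — PASS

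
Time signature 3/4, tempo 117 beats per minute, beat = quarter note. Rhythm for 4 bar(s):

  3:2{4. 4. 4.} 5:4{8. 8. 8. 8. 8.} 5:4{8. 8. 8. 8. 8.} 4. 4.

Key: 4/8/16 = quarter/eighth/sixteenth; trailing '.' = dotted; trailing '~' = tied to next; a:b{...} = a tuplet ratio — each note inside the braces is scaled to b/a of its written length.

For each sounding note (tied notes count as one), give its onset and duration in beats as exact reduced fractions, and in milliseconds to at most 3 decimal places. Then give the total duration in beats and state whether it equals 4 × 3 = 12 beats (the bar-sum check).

1) 0.0ms=0b +512.821ms=1b
2) 512.821ms=1b +512.821ms=1b
3) 1025.641ms=2b +512.821ms=1b
4) 1538.462ms=3b +307.692ms=3/5b
5) 1846.154ms=18/5b +307.692ms=3/5b
6) 2153.846ms=21/5b +307.692ms=3/5b
7) 2461.538ms=24/5b +307.692ms=3/5b
8) 2769.231ms=27/5b +307.692ms=3/5b
9) 3076.923ms=6b +307.692ms=3/5b
10) 3384.615ms=33/5b +307.692ms=3/5b
11) 3692.308ms=36/5b +307.692ms=3/5b
12) 4000.0ms=39/5b +307.692ms=3/5b
13) 4307.692ms=42/5b +307.692ms=3/5b
14) 4615.385ms=9b +769.231ms=3/2b
15) 5384.615ms=21/2b +769.231ms=3/2b
Σ=12b of 12 (117bpm 3/4) — PASS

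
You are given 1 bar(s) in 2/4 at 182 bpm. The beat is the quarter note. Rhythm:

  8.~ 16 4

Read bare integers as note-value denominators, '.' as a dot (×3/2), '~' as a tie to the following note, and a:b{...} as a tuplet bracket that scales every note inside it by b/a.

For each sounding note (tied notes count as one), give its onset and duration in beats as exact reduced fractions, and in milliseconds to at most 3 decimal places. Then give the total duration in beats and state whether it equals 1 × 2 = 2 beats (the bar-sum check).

1) 0.0ms=0b +329.67ms=1b
2) 329.67ms=1b +329.67ms=1b
Σ=2b of 2 (182bpm 2/4) — PASS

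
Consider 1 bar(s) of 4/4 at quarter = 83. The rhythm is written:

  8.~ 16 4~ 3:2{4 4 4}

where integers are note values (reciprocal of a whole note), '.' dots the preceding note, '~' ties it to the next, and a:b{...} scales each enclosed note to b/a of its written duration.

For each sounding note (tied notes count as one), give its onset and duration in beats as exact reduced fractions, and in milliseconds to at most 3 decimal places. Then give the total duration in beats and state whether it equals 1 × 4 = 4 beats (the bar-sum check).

1) 0.0ms=0b +722.892ms=1b
2) 722.892ms=1b +1204.819ms=5/3b
3) 1927.711ms=8/3b +481.928ms=2/3b
4) 2409.639ms=10/3b +481.928ms=2/3b
Σ=4b of 4 (83bpm 4/4) — PASS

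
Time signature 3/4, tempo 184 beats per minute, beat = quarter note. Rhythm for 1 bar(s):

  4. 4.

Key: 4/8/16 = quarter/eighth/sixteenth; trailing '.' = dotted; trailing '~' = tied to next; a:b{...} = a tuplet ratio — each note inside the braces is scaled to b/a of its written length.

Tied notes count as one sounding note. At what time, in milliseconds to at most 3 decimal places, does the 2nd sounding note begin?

1. 0.0ms @ 0 + 489.13ms (3/2)
2. 489.13ms @ 3/2 + 489.13ms (3/2)

note 2 onset = 3/2b = 489.13ms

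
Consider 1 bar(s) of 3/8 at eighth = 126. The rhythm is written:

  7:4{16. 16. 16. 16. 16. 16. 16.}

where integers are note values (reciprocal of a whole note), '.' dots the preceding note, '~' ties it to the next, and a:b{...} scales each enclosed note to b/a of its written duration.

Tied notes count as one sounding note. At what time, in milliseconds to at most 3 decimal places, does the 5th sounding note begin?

note 5 onset = 12/7b = 816.327ms

1. 0.0ms @ 0 + 204.082ms (3/7)
2. 204.082ms @ 3/7 + 204.082ms (3/7)
3. 408.163ms @ 6/7 + 204.082ms (3/7)
4. 612.245ms @ 9/7 + 204.082ms (3/7)
5. 816.327ms @ 12/7 + 204.082ms (3/7)
6. 1020.408ms @ 15/7 + 204.082ms (3/7)
7. 1224.49ms @ 18/7 + 204.082ms (3/7)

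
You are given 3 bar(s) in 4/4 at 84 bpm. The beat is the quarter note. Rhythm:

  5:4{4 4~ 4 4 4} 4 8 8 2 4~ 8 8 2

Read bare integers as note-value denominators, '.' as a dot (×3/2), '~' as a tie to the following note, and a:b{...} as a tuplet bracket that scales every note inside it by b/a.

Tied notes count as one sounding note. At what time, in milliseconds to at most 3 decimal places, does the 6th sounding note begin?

note 6 onset = 5b = 3571.429ms

1. 0.0ms @ 0 + 571.429ms (4/5)
2. 571.429ms @ 4/5 + 1142.857ms (8/5)
3. 1714.286ms @ 12/5 + 571.429ms (4/5)
4. 2285.714ms @ 16/5 + 571.429ms (4/5)
5. 2857.143ms @ 4 + 714.286ms (1)
6. 3571.429ms @ 5 + 357.143ms (1/2)
7. 3928.571ms @ 11/2 + 357.143ms (1/2)
8. 4285.714ms @ 6 + 1428.571ms (2)
9. 5714.286ms @ 8 + 1071.429ms (3/2)
10. 6785.714ms @ 19/2 + 357.143ms (1/2)
11. 7142.857ms @ 10 + 1428.571ms (2)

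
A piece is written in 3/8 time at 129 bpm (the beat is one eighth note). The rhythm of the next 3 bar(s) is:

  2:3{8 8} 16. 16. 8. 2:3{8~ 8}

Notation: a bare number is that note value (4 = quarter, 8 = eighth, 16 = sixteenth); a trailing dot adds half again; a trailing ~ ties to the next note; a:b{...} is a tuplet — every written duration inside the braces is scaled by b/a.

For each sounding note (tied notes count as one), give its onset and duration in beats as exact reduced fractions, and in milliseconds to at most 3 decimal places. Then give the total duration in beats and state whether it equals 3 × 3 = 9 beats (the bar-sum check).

1) 0.0ms=0b +697.674ms=3/2b
2) 697.674ms=3/2b +697.674ms=3/2b
3) 1395.349ms=3b +348.837ms=3/4b
4) 1744.186ms=15/4b +348.837ms=3/4b
5) 2093.023ms=9/2b +697.674ms=3/2b
6) 2790.698ms=6b +1395.349ms=3b
Σ=9b of 9 (129bpm 3/8) — PASS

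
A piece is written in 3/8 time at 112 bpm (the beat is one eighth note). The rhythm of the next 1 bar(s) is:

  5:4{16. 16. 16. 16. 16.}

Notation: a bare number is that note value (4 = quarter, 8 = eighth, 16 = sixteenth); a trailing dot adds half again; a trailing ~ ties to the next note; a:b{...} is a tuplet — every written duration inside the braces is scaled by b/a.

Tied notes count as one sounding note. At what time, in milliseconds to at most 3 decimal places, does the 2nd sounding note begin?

note 2 onset = 3/5b = 321.429ms

1. 0.0ms @ 0 + 321.429ms (3/5)
2. 321.429ms @ 3/5 + 321.429ms (3/5)
3. 642.857ms @ 6/5 + 321.429ms (3/5)
4. 964.286ms @ 9/5 + 321.429ms (3/5)
5. 1285.714ms @ 12/5 + 321.429ms (3/5)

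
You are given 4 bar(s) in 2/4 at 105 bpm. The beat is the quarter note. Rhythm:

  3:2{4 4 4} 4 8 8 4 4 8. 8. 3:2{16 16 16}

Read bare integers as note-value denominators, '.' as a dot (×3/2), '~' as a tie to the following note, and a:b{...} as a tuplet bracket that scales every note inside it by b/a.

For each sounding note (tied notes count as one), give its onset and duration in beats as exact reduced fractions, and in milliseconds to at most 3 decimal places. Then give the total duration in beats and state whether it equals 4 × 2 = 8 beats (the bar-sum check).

1) 0.0ms=0b +380.952ms=2/3b
2) 380.952ms=2/3b +380.952ms=2/3b
3) 761.905ms=4/3b +380.952ms=2/3b
4) 1142.857ms=2b +571.429ms=1b
5) 1714.286ms=3b +285.714ms=1/2b
6) 2000.0ms=7/2b +285.714ms=1/2b
7) 2285.714ms=4b +571.429ms=1b
8) 2857.143ms=5b +571.429ms=1b
9) 3428.571ms=6b +428.571ms=3/4b
10) 3857.143ms=27/4b +428.571ms=3/4b
11) 4285.714ms=15/2b +95.238ms=1/6b
12) 4380.952ms=23/3b +95.238ms=1/6b
13) 4476.19ms=47/6b +95.238ms=1/6b
Σ=8b of 8 (105bpm 2/4) — PASS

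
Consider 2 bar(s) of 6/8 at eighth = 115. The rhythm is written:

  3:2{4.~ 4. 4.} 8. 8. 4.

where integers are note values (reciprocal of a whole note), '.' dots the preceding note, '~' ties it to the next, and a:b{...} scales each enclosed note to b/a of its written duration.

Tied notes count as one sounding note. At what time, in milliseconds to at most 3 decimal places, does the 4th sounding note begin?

note 4 onset = 15/2b = 3913.043ms

1. 0.0ms @ 0 + 2086.957ms (4)
2. 2086.957ms @ 4 + 1043.478ms (2)
3. 3130.435ms @ 6 + 782.609ms (3/2)
4. 3913.043ms @ 15/2 + 782.609ms (3/2)
5. 4695.652ms @ 9 + 1565.217ms (3)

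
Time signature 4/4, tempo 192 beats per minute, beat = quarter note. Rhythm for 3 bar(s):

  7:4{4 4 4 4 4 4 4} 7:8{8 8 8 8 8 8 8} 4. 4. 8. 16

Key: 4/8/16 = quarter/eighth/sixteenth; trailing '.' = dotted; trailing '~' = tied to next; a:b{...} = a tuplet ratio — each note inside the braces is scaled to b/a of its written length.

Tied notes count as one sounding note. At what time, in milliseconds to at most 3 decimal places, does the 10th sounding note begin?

note 10 onset = 36/7b = 1607.143ms

1. 0.0ms @ 0 + 178.571ms (4/7)
2. 178.571ms @ 4/7 + 178.571ms (4/7)
3. 357.143ms @ 8/7 + 178.571ms (4/7)
4. 535.714ms @ 12/7 + 178.571ms (4/7)
5. 714.286ms @ 16/7 + 178.571ms (4/7)
6. 892.857ms @ 20/7 + 178.571ms (4/7)
7. 1071.429ms @ 24/7 + 178.571ms (4/7)
8. 1250.0ms @ 4 + 178.571ms (4/7)
9. 1428.571ms @ 32/7 + 178.571ms (4/7)
10. 1607.143ms @ 36/7 + 178.571ms (4/7)
11. 1785.714ms @ 40/7 + 178.571ms (4/7)
12. 1964.286ms @ 44/7 + 178.571ms (4/7)
13. 2142.857ms @ 48/7 + 178.571ms (4/7)
14. 2321.429ms @ 52/7 + 178.571ms (4/7)
15. 2500.0ms @ 8 + 468.75ms (3/2)
16. 2968.75ms @ 19/2 + 468.75ms (3/2)
17. 3437.5ms @ 11 + 234.375ms (3/4)
18. 3671.875ms @ 47/4 + 78.125ms (1/4)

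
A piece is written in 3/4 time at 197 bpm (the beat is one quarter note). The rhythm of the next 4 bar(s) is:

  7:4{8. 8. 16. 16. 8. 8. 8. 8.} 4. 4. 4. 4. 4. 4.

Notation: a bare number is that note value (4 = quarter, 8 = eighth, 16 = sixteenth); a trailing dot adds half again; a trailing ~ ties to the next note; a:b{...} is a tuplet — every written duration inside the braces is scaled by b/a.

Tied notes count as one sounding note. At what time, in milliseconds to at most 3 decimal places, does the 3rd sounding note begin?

1. 0.0ms @ 0 + 130.529ms (3/7)
2. 130.529ms @ 3/7 + 130.529ms (3/7)
3. 261.059ms @ 6/7 + 65.265ms (3/14)
4. 326.323ms @ 15/14 + 65.265ms (3/14)
5. 391.588ms @ 9/7 + 130.529ms (3/7)
6. 522.117ms @ 12/7 + 130.529ms (3/7)
7. 652.647ms @ 15/7 + 130.529ms (3/7)
8. 783.176ms @ 18/7 + 130.529ms (3/7)
9. 913.706ms @ 3 + 456.853ms (3/2)
10. 1370.558ms @ 9/2 + 456.853ms (3/2)
11. 1827.411ms @ 6 + 456.853ms (3/2)
12. 2284.264ms @ 15/2 + 456.853ms (3/2)
13. 2741.117ms @ 9 + 456.853ms (3/2)
14. 3197.97ms @ 21/2 + 456.853ms (3/2)

note 3 onset = 6/7b = 261.059ms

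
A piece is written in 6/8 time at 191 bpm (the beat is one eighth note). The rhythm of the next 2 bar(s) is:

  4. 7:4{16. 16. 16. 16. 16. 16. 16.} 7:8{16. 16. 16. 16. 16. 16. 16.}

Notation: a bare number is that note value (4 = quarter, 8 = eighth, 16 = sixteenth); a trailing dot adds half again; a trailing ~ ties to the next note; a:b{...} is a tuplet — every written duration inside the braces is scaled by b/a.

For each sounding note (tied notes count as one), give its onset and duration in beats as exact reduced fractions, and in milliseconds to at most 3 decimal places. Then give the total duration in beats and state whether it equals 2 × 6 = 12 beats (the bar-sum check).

1) 0.0ms=0b +942.408ms=3b
2) 942.408ms=3b +134.63ms=3/7b
3) 1077.038ms=24/7b +134.63ms=3/7b
4) 1211.668ms=27/7b +134.63ms=3/7b
5) 1346.298ms=30/7b +134.63ms=3/7b
6) 1480.927ms=33/7b +134.63ms=3/7b
7) 1615.557ms=36/7b +134.63ms=3/7b
8) 1750.187ms=39/7b +134.63ms=3/7b
9) 1884.817ms=6b +269.26ms=6/7b
10) 2154.076ms=48/7b +269.26ms=6/7b
11) 2423.336ms=54/7b +269.26ms=6/7b
12) 2692.595ms=60/7b +269.26ms=6/7b
13) 2961.855ms=66/7b +269.26ms=6/7b
14) 3231.114ms=72/7b +269.26ms=6/7b
15) 3500.374ms=78/7b +269.26ms=6/7b
Σ=12b of 12 (191bpm 6/8) — PASS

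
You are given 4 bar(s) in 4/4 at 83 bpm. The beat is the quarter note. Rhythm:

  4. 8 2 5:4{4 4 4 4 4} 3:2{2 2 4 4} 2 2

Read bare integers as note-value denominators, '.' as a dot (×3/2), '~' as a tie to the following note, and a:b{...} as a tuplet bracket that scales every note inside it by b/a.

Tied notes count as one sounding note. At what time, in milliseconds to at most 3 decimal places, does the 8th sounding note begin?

1. 0.0ms @ 0 + 1084.337ms (3/2)
2. 1084.337ms @ 3/2 + 361.446ms (1/2)
3. 1445.783ms @ 2 + 1445.783ms (2)
4. 2891.566ms @ 4 + 578.313ms (4/5)
5. 3469.88ms @ 24/5 + 578.313ms (4/5)
6. 4048.193ms @ 28/5 + 578.313ms (4/5)
7. 4626.506ms @ 32/5 + 578.313ms (4/5)
8. 5204.819ms @ 36/5 + 578.313ms (4/5)
9. 5783.133ms @ 8 + 963.855ms (4/3)
10. 6746.988ms @ 28/3 + 963.855ms (4/3)
11. 7710.843ms @ 32/3 + 481.928ms (2/3)
12. 8192.771ms @ 34/3 + 481.928ms (2/3)
13. 8674.699ms @ 12 + 1445.783ms (2)
14. 10120.482ms @ 14 + 1445.783ms (2)

note 8 onset = 36/5b = 5204.819ms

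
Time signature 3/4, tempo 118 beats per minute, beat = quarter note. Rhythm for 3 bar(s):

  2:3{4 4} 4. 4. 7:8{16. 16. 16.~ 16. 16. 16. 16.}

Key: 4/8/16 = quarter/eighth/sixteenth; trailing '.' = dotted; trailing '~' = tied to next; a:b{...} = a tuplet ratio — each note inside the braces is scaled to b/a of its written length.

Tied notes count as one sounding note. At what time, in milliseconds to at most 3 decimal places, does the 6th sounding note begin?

note 6 onset = 45/7b = 3268.765ms

1. 0.0ms @ 0 + 762.712ms (3/2)
2. 762.712ms @ 3/2 + 762.712ms (3/2)
3. 1525.424ms @ 3 + 762.712ms (3/2)
4. 2288.136ms @ 9/2 + 762.712ms (3/2)
5. 3050.847ms @ 6 + 217.918ms (3/7)
6. 3268.765ms @ 45/7 + 217.918ms (3/7)
7. 3486.683ms @ 48/7 + 435.835ms (6/7)
8. 3922.518ms @ 54/7 + 217.918ms (3/7)
9. 4140.436ms @ 57/7 + 217.918ms (3/7)
10. 4358.354ms @ 60/7 + 217.918ms (3/7)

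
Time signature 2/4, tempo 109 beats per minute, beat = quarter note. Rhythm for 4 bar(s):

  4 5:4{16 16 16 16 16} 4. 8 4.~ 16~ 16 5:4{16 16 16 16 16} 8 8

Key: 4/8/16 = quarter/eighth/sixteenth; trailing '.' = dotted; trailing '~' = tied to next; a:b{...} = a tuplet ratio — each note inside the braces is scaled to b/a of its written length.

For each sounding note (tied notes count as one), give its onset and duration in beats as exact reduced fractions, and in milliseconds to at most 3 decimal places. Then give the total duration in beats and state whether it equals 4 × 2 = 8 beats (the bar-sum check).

1) 0.0ms=0b +550.459ms=1b
2) 550.459ms=1b +110.092ms=1/5b
3) 660.55ms=6/5b +110.092ms=1/5b
4) 770.642ms=7/5b +110.092ms=1/5b
5) 880.734ms=8/5b +110.092ms=1/5b
6) 990.826ms=9/5b +110.092ms=1/5b
7) 1100.917ms=2b +825.688ms=3/2b
8) 1926.606ms=7/2b +275.229ms=1/2b
9) 2201.835ms=4b +1100.917ms=2b
10) 3302.752ms=6b +110.092ms=1/5b
11) 3412.844ms=31/5b +110.092ms=1/5b
12) 3522.936ms=32/5b +110.092ms=1/5b
13) 3633.028ms=33/5b +110.092ms=1/5b
14) 3743.119ms=34/5b +110.092ms=1/5b
15) 3853.211ms=7b +275.229ms=1/2b
16) 4128.44ms=15/2b +275.229ms=1/2b
Σ=8b of 8 (109bpm 2/4) — PASS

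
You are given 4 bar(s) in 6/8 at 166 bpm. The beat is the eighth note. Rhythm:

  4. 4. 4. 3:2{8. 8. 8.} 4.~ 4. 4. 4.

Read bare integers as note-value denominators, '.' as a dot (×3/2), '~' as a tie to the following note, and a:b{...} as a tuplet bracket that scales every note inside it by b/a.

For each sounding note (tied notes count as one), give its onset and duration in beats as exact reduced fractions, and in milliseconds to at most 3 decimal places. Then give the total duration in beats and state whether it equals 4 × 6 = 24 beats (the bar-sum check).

1) 0.0ms=0b +1084.337ms=3b
2) 1084.337ms=3b +1084.337ms=3b
3) 2168.675ms=6b +1084.337ms=3b
4) 3253.012ms=9b +361.446ms=1b
5) 3614.458ms=10b +361.446ms=1b
6) 3975.904ms=11b +361.446ms=1b
7) 4337.349ms=12b +2168.675ms=6b
8) 6506.024ms=18b +1084.337ms=3b
9) 7590.361ms=21b +1084.337ms=3b
Σ=24b of 24 (166bpm 6/8) — PASS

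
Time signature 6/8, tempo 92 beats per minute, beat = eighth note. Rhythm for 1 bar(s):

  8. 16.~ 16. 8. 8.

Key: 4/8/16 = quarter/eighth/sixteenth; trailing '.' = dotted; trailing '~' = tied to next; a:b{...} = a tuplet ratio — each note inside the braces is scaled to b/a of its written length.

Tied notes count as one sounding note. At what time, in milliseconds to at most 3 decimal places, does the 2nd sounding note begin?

1. 0.0ms @ 0 + 978.261ms (3/2)
2. 978.261ms @ 3/2 + 978.261ms (3/2)
3. 1956.522ms @ 3 + 978.261ms (3/2)
4. 2934.783ms @ 9/2 + 978.261ms (3/2)

note 2 onset = 3/2b = 978.261ms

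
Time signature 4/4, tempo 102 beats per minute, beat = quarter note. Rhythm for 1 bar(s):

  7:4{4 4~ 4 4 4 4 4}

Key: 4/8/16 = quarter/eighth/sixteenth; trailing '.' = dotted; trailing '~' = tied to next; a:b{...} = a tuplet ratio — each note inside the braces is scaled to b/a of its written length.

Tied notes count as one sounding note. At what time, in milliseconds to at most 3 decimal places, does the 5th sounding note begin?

1. 0.0ms @ 0 + 336.134ms (4/7)
2. 336.134ms @ 4/7 + 672.269ms (8/7)
3. 1008.403ms @ 12/7 + 336.134ms (4/7)
4. 1344.538ms @ 16/7 + 336.134ms (4/7)
5. 1680.672ms @ 20/7 + 336.134ms (4/7)
6. 2016.807ms @ 24/7 + 336.134ms (4/7)

note 5 onset = 20/7b = 1680.672ms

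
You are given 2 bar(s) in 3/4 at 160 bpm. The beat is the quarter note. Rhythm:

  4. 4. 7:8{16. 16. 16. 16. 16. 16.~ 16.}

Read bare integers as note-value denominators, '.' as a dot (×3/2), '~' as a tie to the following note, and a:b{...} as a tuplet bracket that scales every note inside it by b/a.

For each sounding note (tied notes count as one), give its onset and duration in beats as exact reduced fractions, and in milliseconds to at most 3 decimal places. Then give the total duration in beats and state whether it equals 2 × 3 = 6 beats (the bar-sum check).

1) 0.0ms=0b +562.5ms=3/2b
2) 562.5ms=3/2b +562.5ms=3/2b
3) 1125.0ms=3b +160.714ms=3/7b
4) 1285.714ms=24/7b +160.714ms=3/7b
5) 1446.429ms=27/7b +160.714ms=3/7b
6) 1607.143ms=30/7b +160.714ms=3/7b
7) 1767.857ms=33/7b +160.714ms=3/7b
8) 1928.571ms=36/7b +321.429ms=6/7b
Σ=6b of 6 (160bpm 3/4) — PASS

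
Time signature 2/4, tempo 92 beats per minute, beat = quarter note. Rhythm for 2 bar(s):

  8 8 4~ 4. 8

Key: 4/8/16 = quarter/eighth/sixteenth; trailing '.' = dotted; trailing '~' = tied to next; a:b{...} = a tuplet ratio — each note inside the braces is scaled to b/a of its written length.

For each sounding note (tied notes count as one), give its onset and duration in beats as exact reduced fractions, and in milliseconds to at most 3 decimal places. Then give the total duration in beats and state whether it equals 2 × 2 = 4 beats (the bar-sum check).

1) 0.0ms=0b +326.087ms=1/2b
2) 326.087ms=1/2b +326.087ms=1/2b
3) 652.174ms=1b +1630.435ms=5/2b
4) 2282.609ms=7/2b +326.087ms=1/2b
Σ=4b of 4 (92bpm 2/4) — PASS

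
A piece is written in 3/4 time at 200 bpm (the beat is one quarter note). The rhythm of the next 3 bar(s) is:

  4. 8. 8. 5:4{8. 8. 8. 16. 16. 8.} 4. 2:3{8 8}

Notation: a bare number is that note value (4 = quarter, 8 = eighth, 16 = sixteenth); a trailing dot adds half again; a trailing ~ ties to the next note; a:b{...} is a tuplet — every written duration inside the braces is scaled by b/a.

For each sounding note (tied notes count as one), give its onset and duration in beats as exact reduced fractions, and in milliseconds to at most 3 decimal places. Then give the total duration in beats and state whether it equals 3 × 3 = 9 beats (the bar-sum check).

1) 0.0ms=0b +450.0ms=3/2b
2) 450.0ms=3/2b +225.0ms=3/4b
3) 675.0ms=9/4b +225.0ms=3/4b
4) 900.0ms=3b +180.0ms=3/5b
5) 1080.0ms=18/5b +180.0ms=3/5b
6) 1260.0ms=21/5b +180.0ms=3/5b
7) 1440.0ms=24/5b +90.0ms=3/10b
8) 1530.0ms=51/10b +90.0ms=3/10b
9) 1620.0ms=27/5b +180.0ms=3/5b
10) 1800.0ms=6b +450.0ms=3/2b
11) 2250.0ms=15/2b +225.0ms=3/4b
12) 2475.0ms=33/4b +225.0ms=3/4b
Σ=9b of 9 (200bpm 3/4) — PASS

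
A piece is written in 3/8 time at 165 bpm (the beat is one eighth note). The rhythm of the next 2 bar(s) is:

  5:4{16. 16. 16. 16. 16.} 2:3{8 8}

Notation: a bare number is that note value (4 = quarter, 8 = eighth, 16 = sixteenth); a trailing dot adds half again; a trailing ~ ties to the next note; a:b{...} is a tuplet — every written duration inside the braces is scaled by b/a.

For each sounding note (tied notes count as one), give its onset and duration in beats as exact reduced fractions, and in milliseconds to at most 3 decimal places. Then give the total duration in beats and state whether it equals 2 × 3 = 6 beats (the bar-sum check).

1) 0.0ms=0b +218.182ms=3/5b
2) 218.182ms=3/5b +218.182ms=3/5b
3) 436.364ms=6/5b +218.182ms=3/5b
4) 654.545ms=9/5b +218.182ms=3/5b
5) 872.727ms=12/5b +218.182ms=3/5b
6) 1090.909ms=3b +545.455ms=3/2b
7) 1636.364ms=9/2b +545.455ms=3/2b
Σ=6b of 6 (165bpm 3/8) — PASS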